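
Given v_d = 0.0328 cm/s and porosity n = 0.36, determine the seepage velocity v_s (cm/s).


Using v_s = v_d / n
v_s = 0.0328 / 0.36
v_s = 0.09111 cm/s


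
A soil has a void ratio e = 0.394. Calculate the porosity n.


Result: 0.2826

Derivation:
Using the relation n = e / (1 + e)
n = 0.394 / (1 + 0.394)
n = 0.394 / 1.394
n = 0.2826


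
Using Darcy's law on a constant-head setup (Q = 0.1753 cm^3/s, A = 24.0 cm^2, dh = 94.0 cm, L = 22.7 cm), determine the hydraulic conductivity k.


Compute hydraulic gradient:
i = dh / L = 94.0 / 22.7 = 4.14097
Then apply Darcy's law:
k = Q / (A * i)
k = 0.1753 / (24.0 * 4.14097)
k = 0.1753 / 99.3833
k = 0.001764 cm/s


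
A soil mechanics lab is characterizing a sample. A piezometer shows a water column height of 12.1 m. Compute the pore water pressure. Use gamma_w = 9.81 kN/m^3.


Using u = gamma_w * h_w
u = 9.81 * 12.1
u = 118.7 kPa


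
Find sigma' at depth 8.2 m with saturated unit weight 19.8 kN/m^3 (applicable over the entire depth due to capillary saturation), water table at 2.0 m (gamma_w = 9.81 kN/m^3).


Total stress = gamma_sat * depth
sigma = 19.8 * 8.2 = 162.36 kPa
Pore water pressure u = gamma_w * (depth - d_wt)
u = 9.81 * (8.2 - 2.0) = 60.822 kPa
Effective stress = sigma - u
sigma' = 162.36 - 60.822 = 101.54 kPa


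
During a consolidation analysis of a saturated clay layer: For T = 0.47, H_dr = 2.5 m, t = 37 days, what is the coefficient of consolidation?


Using cv = T * H_dr^2 / t
H_dr^2 = 2.5^2 = 6.25
cv = 0.47 * 6.25 / 37
cv = 0.07939 m^2/day


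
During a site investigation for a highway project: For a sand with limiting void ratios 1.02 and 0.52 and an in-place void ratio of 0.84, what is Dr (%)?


Result: 36.0 %

Derivation:
Using Dr = (e_max - e) / (e_max - e_min) * 100
e_max - e = 1.02 - 0.84 = 0.18
e_max - e_min = 1.02 - 0.52 = 0.5
Dr = 0.18 / 0.5 * 100
Dr = 36.0 %


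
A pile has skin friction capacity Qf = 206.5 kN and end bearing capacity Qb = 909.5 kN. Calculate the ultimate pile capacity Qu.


Using Qu = Qf + Qb
Qu = 206.5 + 909.5
Qu = 1116.0 kN


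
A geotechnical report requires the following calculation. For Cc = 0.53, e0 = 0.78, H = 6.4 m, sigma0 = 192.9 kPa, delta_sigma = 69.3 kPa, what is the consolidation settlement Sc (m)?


Result: 0.254 m

Derivation:
Using Sc = Cc * H / (1 + e0) * log10((sigma0 + delta_sigma) / sigma0)
Stress ratio = (192.9 + 69.3) / 192.9 = 1.35925
log10(1.35925) = 0.1333
Cc * H / (1 + e0) = 0.53 * 6.4 / (1 + 0.78) = 1.90562
Sc = 1.90562 * 0.1333
Sc = 0.254 m


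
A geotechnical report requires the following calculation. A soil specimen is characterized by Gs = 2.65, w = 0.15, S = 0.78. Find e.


Using the relation e = Gs * w / S
e = 2.65 * 0.15 / 0.78
e = 0.5096


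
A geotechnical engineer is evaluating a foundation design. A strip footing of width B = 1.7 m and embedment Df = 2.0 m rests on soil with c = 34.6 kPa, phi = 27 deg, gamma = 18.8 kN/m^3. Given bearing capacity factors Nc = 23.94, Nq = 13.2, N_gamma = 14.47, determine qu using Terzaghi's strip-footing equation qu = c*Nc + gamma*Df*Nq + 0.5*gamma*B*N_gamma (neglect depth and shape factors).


Compute qu = c*Nc + gamma*Df*Nq + 0.5*gamma*B*N_gamma
Term 1: 34.6 * 23.94 = 828.324
Term 2: 18.8 * 2.0 * 13.2 = 496.32
Term 3: 0.5 * 18.8 * 1.7 * 14.47 = 231.2306
qu = 828.324 + 496.32 + 231.2306
qu = 1555.87 kPa


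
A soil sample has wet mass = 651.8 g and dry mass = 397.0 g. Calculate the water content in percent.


Using w = (m_wet - m_dry) / m_dry * 100
m_wet - m_dry = 651.8 - 397.0 = 254.8 g
w = 254.8 / 397.0 * 100
w = 64.18 %


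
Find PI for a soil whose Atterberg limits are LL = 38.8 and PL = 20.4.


Result: 18.4

Derivation:
Using PI = LL - PL
PI = 38.8 - 20.4
PI = 18.4


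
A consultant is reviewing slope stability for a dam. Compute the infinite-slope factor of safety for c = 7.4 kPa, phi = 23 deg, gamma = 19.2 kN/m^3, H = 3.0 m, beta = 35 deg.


Using Fs = c / (gamma*H*sin(beta)*cos(beta)) + tan(phi)/tan(beta)
Cohesion contribution = 7.4 / (19.2*3.0*sin(35)*cos(35))
Cohesion contribution = 0.273435
Friction contribution = tan(23)/tan(35) = 0.606213
Fs = 0.273435 + 0.606213
Fs = 0.88


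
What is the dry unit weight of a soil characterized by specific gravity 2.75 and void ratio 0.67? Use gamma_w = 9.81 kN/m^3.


Result: 16.154 kN/m^3

Derivation:
Using gamma_d = Gs * gamma_w / (1 + e)
gamma_d = 2.75 * 9.81 / (1 + 0.67)
gamma_d = 2.75 * 9.81 / 1.67
gamma_d = 16.154 kN/m^3


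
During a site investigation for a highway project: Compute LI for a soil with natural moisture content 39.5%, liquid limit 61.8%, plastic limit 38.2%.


Result: 0.055

Derivation:
First compute the plasticity index:
PI = LL - PL = 61.8 - 38.2 = 23.6
Then compute the liquidity index:
LI = (w - PL) / PI
LI = (39.5 - 38.2) / 23.6
LI = 0.055


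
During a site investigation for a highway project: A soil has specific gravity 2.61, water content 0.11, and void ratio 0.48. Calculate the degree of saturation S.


Using S = Gs * w / e
S = 2.61 * 0.11 / 0.48
S = 0.5981


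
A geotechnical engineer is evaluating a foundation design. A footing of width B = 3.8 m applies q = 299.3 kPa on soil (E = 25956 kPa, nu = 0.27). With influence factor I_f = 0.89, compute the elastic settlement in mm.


Using Se = q * B * (1 - nu^2) * I_f / E
1 - nu^2 = 1 - 0.27^2 = 0.9271
Se = 299.3 * 3.8 * 0.9271 * 0.89 / 25956
Se = 0.036155 m
Convert to mm: Se = 0.036155 * 1000 = 36.155 mm


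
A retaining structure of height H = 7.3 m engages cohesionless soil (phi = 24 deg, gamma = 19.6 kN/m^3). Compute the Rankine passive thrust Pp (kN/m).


Compute passive earth pressure coefficient:
Kp = tan^2(45 + phi/2) = tan^2(57.0) = 2.371184
Compute passive force:
Pp = 0.5 * Kp * gamma * H^2
Pp = 0.5 * 2.371184 * 19.6 * 7.3^2
Pp = 1238.33 kN/m


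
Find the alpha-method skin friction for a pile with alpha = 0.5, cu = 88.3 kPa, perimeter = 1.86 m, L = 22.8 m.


Result: 1872.31 kN

Derivation:
Using Qs = alpha * cu * perimeter * L
Qs = 0.5 * 88.3 * 1.86 * 22.8
Qs = 1872.31 kN


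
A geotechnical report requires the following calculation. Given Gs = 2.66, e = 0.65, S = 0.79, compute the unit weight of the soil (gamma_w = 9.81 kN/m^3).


Using gamma = gamma_w * (Gs + S*e) / (1 + e)
Numerator: Gs + S*e = 2.66 + 0.79*0.65 = 3.1735
Denominator: 1 + e = 1 + 0.65 = 1.65
gamma = 9.81 * 3.1735 / 1.65
gamma = 18.868 kN/m^3


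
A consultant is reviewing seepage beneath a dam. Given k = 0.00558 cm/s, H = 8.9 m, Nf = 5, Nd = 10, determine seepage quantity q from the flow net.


Convert k to m/s for unit consistency with H:
k = 0.00558 cm/s = 0.00558 / 100 m/s = 5.58e-05 m/s
Using q = k * H * Nf / Nd
Nf / Nd = 5 / 10 = 0.5
q = 5.58e-05 * 8.9 * 0.5
q = 0.0002483 m^3/s per m


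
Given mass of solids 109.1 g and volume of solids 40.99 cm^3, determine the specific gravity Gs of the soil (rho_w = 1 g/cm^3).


Using Gs = m_s / (V_s * rho_w)
Since rho_w = 1 g/cm^3:
Gs = 109.1 / 40.99
Gs = 2.662


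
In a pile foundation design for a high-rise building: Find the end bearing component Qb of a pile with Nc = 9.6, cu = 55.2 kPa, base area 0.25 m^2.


Result: 132.48 kN

Derivation:
Using Qb = Nc * cu * Ab
Qb = 9.6 * 55.2 * 0.25
Qb = 132.48 kN


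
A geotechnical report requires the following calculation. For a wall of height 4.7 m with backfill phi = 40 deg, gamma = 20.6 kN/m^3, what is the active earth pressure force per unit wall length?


Compute active earth pressure coefficient:
Ka = tan^2(45 - phi/2) = tan^2(25.0) = 0.217443
Compute active force:
Pa = 0.5 * Ka * gamma * H^2
Pa = 0.5 * 0.217443 * 20.6 * 4.7^2
Pa = 49.47 kN/m


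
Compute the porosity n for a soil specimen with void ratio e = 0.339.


Result: 0.2532

Derivation:
Using the relation n = e / (1 + e)
n = 0.339 / (1 + 0.339)
n = 0.339 / 1.339
n = 0.2532


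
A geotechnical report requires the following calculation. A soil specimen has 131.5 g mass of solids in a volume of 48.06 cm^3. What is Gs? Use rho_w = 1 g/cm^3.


Result: 2.736

Derivation:
Using Gs = m_s / (V_s * rho_w)
Since rho_w = 1 g/cm^3:
Gs = 131.5 / 48.06
Gs = 2.736


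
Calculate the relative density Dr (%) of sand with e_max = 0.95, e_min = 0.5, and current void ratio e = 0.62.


Using Dr = (e_max - e) / (e_max - e_min) * 100
e_max - e = 0.95 - 0.62 = 0.33
e_max - e_min = 0.95 - 0.5 = 0.45
Dr = 0.33 / 0.45 * 100
Dr = 73.33 %


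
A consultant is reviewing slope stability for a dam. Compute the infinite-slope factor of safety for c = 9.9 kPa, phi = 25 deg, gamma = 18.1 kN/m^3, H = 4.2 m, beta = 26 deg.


Using Fs = c / (gamma*H*sin(beta)*cos(beta)) + tan(phi)/tan(beta)
Cohesion contribution = 9.9 / (18.1*4.2*sin(26)*cos(26))
Cohesion contribution = 0.330526
Friction contribution = tan(25)/tan(26) = 0.956072
Fs = 0.330526 + 0.956072
Fs = 1.287


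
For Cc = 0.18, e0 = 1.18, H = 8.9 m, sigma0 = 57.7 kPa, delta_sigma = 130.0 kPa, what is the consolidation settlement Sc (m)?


Using Sc = Cc * H / (1 + e0) * log10((sigma0 + delta_sigma) / sigma0)
Stress ratio = (57.7 + 130.0) / 57.7 = 3.25303
log10(3.25303) = 0.512288
Cc * H / (1 + e0) = 0.18 * 8.9 / (1 + 1.18) = 0.734862
Sc = 0.734862 * 0.512288
Sc = 0.3765 m


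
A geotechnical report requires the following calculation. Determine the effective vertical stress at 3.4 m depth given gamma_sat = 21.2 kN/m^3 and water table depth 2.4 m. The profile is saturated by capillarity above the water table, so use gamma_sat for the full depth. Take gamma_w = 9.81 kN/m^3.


Result: 62.27 kPa

Derivation:
Total stress = gamma_sat * depth
sigma = 21.2 * 3.4 = 72.08 kPa
Pore water pressure u = gamma_w * (depth - d_wt)
u = 9.81 * (3.4 - 2.4) = 9.81 kPa
Effective stress = sigma - u
sigma' = 72.08 - 9.81 = 62.27 kPa


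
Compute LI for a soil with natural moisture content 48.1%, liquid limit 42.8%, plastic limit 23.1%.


Result: 1.269

Derivation:
First compute the plasticity index:
PI = LL - PL = 42.8 - 23.1 = 19.7
Then compute the liquidity index:
LI = (w - PL) / PI
LI = (48.1 - 23.1) / 19.7
LI = 1.269


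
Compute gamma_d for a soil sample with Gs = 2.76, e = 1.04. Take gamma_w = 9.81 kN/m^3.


Result: 13.272 kN/m^3

Derivation:
Using gamma_d = Gs * gamma_w / (1 + e)
gamma_d = 2.76 * 9.81 / (1 + 1.04)
gamma_d = 2.76 * 9.81 / 2.04
gamma_d = 13.272 kN/m^3


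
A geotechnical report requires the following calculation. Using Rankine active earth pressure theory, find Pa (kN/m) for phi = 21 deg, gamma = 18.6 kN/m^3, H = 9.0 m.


Compute active earth pressure coefficient:
Ka = tan^2(45 - phi/2) = tan^2(34.5) = 0.472355
Compute active force:
Pa = 0.5 * Ka * gamma * H^2
Pa = 0.5 * 0.472355 * 18.6 * 9.0^2
Pa = 355.83 kN/m


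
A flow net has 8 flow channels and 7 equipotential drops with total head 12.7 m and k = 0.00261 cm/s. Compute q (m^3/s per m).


Result: 0.0003788 m^3/s per m

Derivation:
Convert k to m/s for unit consistency with H:
k = 0.00261 cm/s = 0.00261 / 100 m/s = 2.61e-05 m/s
Using q = k * H * Nf / Nd
Nf / Nd = 8 / 7 = 1.1429
q = 2.61e-05 * 12.7 * 1.1429
q = 0.0003788 m^3/s per m


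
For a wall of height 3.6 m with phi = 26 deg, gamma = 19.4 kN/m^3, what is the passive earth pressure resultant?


Compute passive earth pressure coefficient:
Kp = tan^2(45 + phi/2) = tan^2(58.0) = 2.561071
Compute passive force:
Pp = 0.5 * Kp * gamma * H^2
Pp = 0.5 * 2.561071 * 19.4 * 3.6^2
Pp = 321.96 kN/m


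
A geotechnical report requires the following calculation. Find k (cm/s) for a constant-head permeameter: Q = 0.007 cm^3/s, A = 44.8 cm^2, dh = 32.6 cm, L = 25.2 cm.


Compute hydraulic gradient:
i = dh / L = 32.6 / 25.2 = 1.29365
Then apply Darcy's law:
k = Q / (A * i)
k = 0.007 / (44.8 * 1.29365)
k = 0.007 / 57.9556
k = 0.000121 cm/s


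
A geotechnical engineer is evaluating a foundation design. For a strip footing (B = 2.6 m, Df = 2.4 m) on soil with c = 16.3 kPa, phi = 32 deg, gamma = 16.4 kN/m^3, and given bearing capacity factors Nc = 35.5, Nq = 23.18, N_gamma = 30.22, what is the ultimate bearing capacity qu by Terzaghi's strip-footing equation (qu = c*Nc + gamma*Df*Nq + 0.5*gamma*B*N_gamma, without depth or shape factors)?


Compute qu = c*Nc + gamma*Df*Nq + 0.5*gamma*B*N_gamma
Term 1: 16.3 * 35.5 = 578.65
Term 2: 16.4 * 2.4 * 23.18 = 912.3648
Term 3: 0.5 * 16.4 * 2.6 * 30.22 = 644.2904
qu = 578.65 + 912.3648 + 644.2904
qu = 2135.31 kPa


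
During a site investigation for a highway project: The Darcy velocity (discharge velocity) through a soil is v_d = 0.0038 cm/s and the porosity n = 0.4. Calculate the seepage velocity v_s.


Using v_s = v_d / n
v_s = 0.0038 / 0.4
v_s = 0.0095 cm/s


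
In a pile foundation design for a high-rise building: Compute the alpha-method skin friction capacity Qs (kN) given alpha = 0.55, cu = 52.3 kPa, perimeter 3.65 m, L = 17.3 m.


Using Qs = alpha * cu * perimeter * L
Qs = 0.55 * 52.3 * 3.65 * 17.3
Qs = 1816.37 kN


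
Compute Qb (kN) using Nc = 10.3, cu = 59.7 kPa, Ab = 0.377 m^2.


Result: 231.82 kN

Derivation:
Using Qb = Nc * cu * Ab
Qb = 10.3 * 59.7 * 0.377
Qb = 231.82 kN


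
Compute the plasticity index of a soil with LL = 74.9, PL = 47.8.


Result: 27.1

Derivation:
Using PI = LL - PL
PI = 74.9 - 47.8
PI = 27.1


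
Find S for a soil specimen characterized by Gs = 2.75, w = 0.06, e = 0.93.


Using S = Gs * w / e
S = 2.75 * 0.06 / 0.93
S = 0.1774


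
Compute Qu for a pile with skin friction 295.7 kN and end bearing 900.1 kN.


Using Qu = Qf + Qb
Qu = 295.7 + 900.1
Qu = 1195.8 kN


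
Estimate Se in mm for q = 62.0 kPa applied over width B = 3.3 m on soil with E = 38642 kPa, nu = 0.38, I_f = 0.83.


Result: 3.76 mm

Derivation:
Using Se = q * B * (1 - nu^2) * I_f / E
1 - nu^2 = 1 - 0.38^2 = 0.8556
Se = 62.0 * 3.3 * 0.8556 * 0.83 / 38642
Se = 0.003760 m
Convert to mm: Se = 0.003760 * 1000 = 3.76 mm


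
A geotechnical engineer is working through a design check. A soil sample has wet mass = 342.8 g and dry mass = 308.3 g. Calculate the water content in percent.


Using w = (m_wet - m_dry) / m_dry * 100
m_wet - m_dry = 342.8 - 308.3 = 34.5 g
w = 34.5 / 308.3 * 100
w = 11.19 %


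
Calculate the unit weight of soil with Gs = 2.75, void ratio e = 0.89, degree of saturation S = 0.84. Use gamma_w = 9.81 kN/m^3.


Using gamma = gamma_w * (Gs + S*e) / (1 + e)
Numerator: Gs + S*e = 2.75 + 0.84*0.89 = 3.4976
Denominator: 1 + e = 1 + 0.89 = 1.89
gamma = 9.81 * 3.4976 / 1.89
gamma = 18.154 kN/m^3


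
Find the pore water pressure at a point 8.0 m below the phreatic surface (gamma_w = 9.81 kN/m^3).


Using u = gamma_w * h_w
u = 9.81 * 8.0
u = 78.48 kPa


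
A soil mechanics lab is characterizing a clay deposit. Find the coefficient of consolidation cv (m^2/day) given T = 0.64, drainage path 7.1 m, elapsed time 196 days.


Result: 0.1646 m^2/day

Derivation:
Using cv = T * H_dr^2 / t
H_dr^2 = 7.1^2 = 50.41
cv = 0.64 * 50.41 / 196
cv = 0.1646 m^2/day


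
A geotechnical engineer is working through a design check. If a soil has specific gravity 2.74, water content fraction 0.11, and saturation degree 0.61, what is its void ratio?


Result: 0.4941

Derivation:
Using the relation e = Gs * w / S
e = 2.74 * 0.11 / 0.61
e = 0.4941


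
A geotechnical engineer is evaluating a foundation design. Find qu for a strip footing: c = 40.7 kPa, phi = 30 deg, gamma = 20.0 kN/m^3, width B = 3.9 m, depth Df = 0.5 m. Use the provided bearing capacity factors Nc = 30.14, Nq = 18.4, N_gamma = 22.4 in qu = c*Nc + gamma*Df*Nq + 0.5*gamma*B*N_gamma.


Result: 2284.3 kPa

Derivation:
Compute qu = c*Nc + gamma*Df*Nq + 0.5*gamma*B*N_gamma
Term 1: 40.7 * 30.14 = 1226.698
Term 2: 20.0 * 0.5 * 18.4 = 184.0
Term 3: 0.5 * 20.0 * 3.9 * 22.4 = 873.6
qu = 1226.698 + 184.0 + 873.6
qu = 2284.3 kPa


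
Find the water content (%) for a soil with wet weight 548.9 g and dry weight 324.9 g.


Using w = (m_wet - m_dry) / m_dry * 100
m_wet - m_dry = 548.9 - 324.9 = 224.0 g
w = 224.0 / 324.9 * 100
w = 68.94 %


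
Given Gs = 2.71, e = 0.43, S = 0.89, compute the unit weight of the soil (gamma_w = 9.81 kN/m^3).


Using gamma = gamma_w * (Gs + S*e) / (1 + e)
Numerator: Gs + S*e = 2.71 + 0.89*0.43 = 3.0927
Denominator: 1 + e = 1 + 0.43 = 1.43
gamma = 9.81 * 3.0927 / 1.43
gamma = 21.216 kN/m^3


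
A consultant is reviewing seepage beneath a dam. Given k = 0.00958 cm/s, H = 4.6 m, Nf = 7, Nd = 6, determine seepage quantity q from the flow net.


Convert k to m/s for unit consistency with H:
k = 0.00958 cm/s = 0.00958 / 100 m/s = 9.58e-05 m/s
Using q = k * H * Nf / Nd
Nf / Nd = 7 / 6 = 1.1667
q = 9.58e-05 * 4.6 * 1.1667
q = 0.0005141 m^3/s per m


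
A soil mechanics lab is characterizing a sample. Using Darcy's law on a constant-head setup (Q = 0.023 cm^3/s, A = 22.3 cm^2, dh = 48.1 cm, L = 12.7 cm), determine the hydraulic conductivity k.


Compute hydraulic gradient:
i = dh / L = 48.1 / 12.7 = 3.7874
Then apply Darcy's law:
k = Q / (A * i)
k = 0.023 / (22.3 * 3.7874)
k = 0.023 / 84.4591
k = 0.000272 cm/s


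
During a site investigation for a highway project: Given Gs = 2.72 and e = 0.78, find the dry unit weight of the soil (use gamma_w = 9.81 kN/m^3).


Using gamma_d = Gs * gamma_w / (1 + e)
gamma_d = 2.72 * 9.81 / (1 + 0.78)
gamma_d = 2.72 * 9.81 / 1.78
gamma_d = 14.991 kN/m^3


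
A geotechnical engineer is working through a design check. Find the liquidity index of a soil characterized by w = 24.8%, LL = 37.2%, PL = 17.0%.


Result: 0.386

Derivation:
First compute the plasticity index:
PI = LL - PL = 37.2 - 17.0 = 20.2
Then compute the liquidity index:
LI = (w - PL) / PI
LI = (24.8 - 17.0) / 20.2
LI = 0.386


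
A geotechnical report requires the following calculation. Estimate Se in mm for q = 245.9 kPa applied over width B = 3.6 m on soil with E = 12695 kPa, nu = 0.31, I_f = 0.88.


Result: 55.467 mm

Derivation:
Using Se = q * B * (1 - nu^2) * I_f / E
1 - nu^2 = 1 - 0.31^2 = 0.9039
Se = 245.9 * 3.6 * 0.9039 * 0.88 / 12695
Se = 0.055467 m
Convert to mm: Se = 0.055467 * 1000 = 55.467 mm


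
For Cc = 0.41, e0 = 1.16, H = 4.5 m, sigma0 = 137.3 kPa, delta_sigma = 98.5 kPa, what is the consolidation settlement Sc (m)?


Using Sc = Cc * H / (1 + e0) * log10((sigma0 + delta_sigma) / sigma0)
Stress ratio = (137.3 + 98.5) / 137.3 = 1.71741
log10(1.71741) = 0.234873
Cc * H / (1 + e0) = 0.41 * 4.5 / (1 + 1.16) = 0.854167
Sc = 0.854167 * 0.234873
Sc = 0.2006 m


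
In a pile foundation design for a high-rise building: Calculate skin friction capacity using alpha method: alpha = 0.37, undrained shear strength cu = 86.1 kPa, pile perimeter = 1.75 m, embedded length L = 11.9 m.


Using Qs = alpha * cu * perimeter * L
Qs = 0.37 * 86.1 * 1.75 * 11.9
Qs = 663.42 kN


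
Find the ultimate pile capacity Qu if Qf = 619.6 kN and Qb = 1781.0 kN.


Using Qu = Qf + Qb
Qu = 619.6 + 1781.0
Qu = 2400.6 kN


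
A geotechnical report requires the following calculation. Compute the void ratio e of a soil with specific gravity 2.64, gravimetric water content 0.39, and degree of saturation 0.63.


Using the relation e = Gs * w / S
e = 2.64 * 0.39 / 0.63
e = 1.6343


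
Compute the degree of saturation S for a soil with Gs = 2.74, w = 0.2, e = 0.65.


Result: 0.8431

Derivation:
Using S = Gs * w / e
S = 2.74 * 0.2 / 0.65
S = 0.8431


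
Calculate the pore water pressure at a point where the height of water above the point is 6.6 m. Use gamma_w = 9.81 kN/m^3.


Using u = gamma_w * h_w
u = 9.81 * 6.6
u = 64.75 kPa


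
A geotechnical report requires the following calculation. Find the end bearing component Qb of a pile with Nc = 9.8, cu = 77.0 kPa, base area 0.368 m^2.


Using Qb = Nc * cu * Ab
Qb = 9.8 * 77.0 * 0.368
Qb = 277.69 kN


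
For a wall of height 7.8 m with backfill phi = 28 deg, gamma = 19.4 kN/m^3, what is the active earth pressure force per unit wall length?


Result: 213.06 kN/m

Derivation:
Compute active earth pressure coefficient:
Ka = tan^2(45 - phi/2) = tan^2(31.0) = 0.361033
Compute active force:
Pa = 0.5 * Ka * gamma * H^2
Pa = 0.5 * 0.361033 * 19.4 * 7.8^2
Pa = 213.06 kN/m


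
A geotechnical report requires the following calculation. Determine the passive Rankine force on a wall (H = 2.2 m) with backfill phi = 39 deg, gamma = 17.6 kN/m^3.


Compute passive earth pressure coefficient:
Kp = tan^2(45 + phi/2) = tan^2(64.5) = 4.395495
Compute passive force:
Pp = 0.5 * Kp * gamma * H^2
Pp = 0.5 * 4.395495 * 17.6 * 2.2^2
Pp = 187.21 kN/m


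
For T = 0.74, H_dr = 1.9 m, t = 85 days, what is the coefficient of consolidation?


Result: 0.03143 m^2/day

Derivation:
Using cv = T * H_dr^2 / t
H_dr^2 = 1.9^2 = 3.61
cv = 0.74 * 3.61 / 85
cv = 0.03143 m^2/day


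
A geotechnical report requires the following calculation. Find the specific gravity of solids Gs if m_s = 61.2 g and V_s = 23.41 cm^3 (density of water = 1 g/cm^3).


Result: 2.614

Derivation:
Using Gs = m_s / (V_s * rho_w)
Since rho_w = 1 g/cm^3:
Gs = 61.2 / 23.41
Gs = 2.614


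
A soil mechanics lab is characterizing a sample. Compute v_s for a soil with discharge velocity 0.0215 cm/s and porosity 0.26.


Using v_s = v_d / n
v_s = 0.0215 / 0.26
v_s = 0.08269 cm/s


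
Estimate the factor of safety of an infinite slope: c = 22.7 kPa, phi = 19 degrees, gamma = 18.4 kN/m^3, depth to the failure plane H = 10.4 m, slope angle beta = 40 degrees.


Using Fs = c / (gamma*H*sin(beta)*cos(beta)) + tan(phi)/tan(beta)
Cohesion contribution = 22.7 / (18.4*10.4*sin(40)*cos(40))
Cohesion contribution = 0.240909
Friction contribution = tan(19)/tan(40) = 0.410354
Fs = 0.240909 + 0.410354
Fs = 0.651


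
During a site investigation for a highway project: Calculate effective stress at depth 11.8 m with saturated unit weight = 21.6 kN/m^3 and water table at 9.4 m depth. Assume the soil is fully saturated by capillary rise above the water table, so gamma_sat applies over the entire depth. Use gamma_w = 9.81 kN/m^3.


Total stress = gamma_sat * depth
sigma = 21.6 * 11.8 = 254.88 kPa
Pore water pressure u = gamma_w * (depth - d_wt)
u = 9.81 * (11.8 - 9.4) = 23.544 kPa
Effective stress = sigma - u
sigma' = 254.88 - 23.544 = 231.34 kPa


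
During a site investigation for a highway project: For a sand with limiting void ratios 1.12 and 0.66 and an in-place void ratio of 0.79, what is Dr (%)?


Result: 71.74 %

Derivation:
Using Dr = (e_max - e) / (e_max - e_min) * 100
e_max - e = 1.12 - 0.79 = 0.33
e_max - e_min = 1.12 - 0.66 = 0.46
Dr = 0.33 / 0.46 * 100
Dr = 71.74 %


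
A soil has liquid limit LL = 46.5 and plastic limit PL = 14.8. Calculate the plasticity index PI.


Using PI = LL - PL
PI = 46.5 - 14.8
PI = 31.7


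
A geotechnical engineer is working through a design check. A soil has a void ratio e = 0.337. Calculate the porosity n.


Result: 0.2521

Derivation:
Using the relation n = e / (1 + e)
n = 0.337 / (1 + 0.337)
n = 0.337 / 1.337
n = 0.2521


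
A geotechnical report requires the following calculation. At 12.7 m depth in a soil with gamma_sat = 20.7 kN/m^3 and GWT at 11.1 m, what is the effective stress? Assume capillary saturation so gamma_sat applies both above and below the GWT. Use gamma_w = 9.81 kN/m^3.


Result: 247.19 kPa

Derivation:
Total stress = gamma_sat * depth
sigma = 20.7 * 12.7 = 262.89 kPa
Pore water pressure u = gamma_w * (depth - d_wt)
u = 9.81 * (12.7 - 11.1) = 15.696 kPa
Effective stress = sigma - u
sigma' = 262.89 - 15.696 = 247.19 kPa


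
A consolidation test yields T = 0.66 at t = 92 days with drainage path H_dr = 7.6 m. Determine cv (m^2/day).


Using cv = T * H_dr^2 / t
H_dr^2 = 7.6^2 = 57.76
cv = 0.66 * 57.76 / 92
cv = 0.41437 m^2/day


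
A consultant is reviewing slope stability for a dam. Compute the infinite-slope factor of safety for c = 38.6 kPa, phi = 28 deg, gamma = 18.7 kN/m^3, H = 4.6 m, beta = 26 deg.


Using Fs = c / (gamma*H*sin(beta)*cos(beta)) + tan(phi)/tan(beta)
Cohesion contribution = 38.6 / (18.7*4.6*sin(26)*cos(26))
Cohesion contribution = 1.1389
Friction contribution = tan(28)/tan(26) = 1.09017
Fs = 1.1389 + 1.09017
Fs = 2.229


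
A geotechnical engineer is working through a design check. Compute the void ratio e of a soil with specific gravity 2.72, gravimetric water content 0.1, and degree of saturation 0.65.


Using the relation e = Gs * w / S
e = 2.72 * 0.1 / 0.65
e = 0.4185


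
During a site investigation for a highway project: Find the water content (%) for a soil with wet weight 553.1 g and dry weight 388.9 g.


Using w = (m_wet - m_dry) / m_dry * 100
m_wet - m_dry = 553.1 - 388.9 = 164.2 g
w = 164.2 / 388.9 * 100
w = 42.22 %


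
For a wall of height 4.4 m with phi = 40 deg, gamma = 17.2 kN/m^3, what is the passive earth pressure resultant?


Compute passive earth pressure coefficient:
Kp = tan^2(45 + phi/2) = tan^2(65.0) = 4.59891
Compute passive force:
Pp = 0.5 * Kp * gamma * H^2
Pp = 0.5 * 4.59891 * 17.2 * 4.4^2
Pp = 765.7 kN/m


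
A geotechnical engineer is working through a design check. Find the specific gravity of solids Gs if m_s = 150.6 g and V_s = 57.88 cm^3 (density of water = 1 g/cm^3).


Result: 2.602

Derivation:
Using Gs = m_s / (V_s * rho_w)
Since rho_w = 1 g/cm^3:
Gs = 150.6 / 57.88
Gs = 2.602


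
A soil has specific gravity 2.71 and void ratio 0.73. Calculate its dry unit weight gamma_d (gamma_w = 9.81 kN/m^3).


Using gamma_d = Gs * gamma_w / (1 + e)
gamma_d = 2.71 * 9.81 / (1 + 0.73)
gamma_d = 2.71 * 9.81 / 1.73
gamma_d = 15.367 kN/m^3


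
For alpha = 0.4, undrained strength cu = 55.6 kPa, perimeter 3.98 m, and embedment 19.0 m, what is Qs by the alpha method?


Using Qs = alpha * cu * perimeter * L
Qs = 0.4 * 55.6 * 3.98 * 19.0
Qs = 1681.79 kN


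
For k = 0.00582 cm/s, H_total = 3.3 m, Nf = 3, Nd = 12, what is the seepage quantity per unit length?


Convert k to m/s for unit consistency with H:
k = 0.00582 cm/s = 0.00582 / 100 m/s = 5.82e-05 m/s
Using q = k * H * Nf / Nd
Nf / Nd = 3 / 12 = 0.25
q = 5.82e-05 * 3.3 * 0.25
q = 4.801e-05 m^3/s per m


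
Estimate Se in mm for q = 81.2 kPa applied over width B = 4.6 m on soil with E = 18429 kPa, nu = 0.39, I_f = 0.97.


Using Se = q * B * (1 - nu^2) * I_f / E
1 - nu^2 = 1 - 0.39^2 = 0.8479
Se = 81.2 * 4.6 * 0.8479 * 0.97 / 18429
Se = 0.016670 m
Convert to mm: Se = 0.016670 * 1000 = 16.67 mm


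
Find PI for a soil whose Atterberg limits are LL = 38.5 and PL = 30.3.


Using PI = LL - PL
PI = 38.5 - 30.3
PI = 8.2


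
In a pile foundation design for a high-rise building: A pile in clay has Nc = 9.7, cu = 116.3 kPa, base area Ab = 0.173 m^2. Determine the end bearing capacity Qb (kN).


Using Qb = Nc * cu * Ab
Qb = 9.7 * 116.3 * 0.173
Qb = 195.16 kN


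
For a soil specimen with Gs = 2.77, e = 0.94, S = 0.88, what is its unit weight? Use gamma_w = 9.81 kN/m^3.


Using gamma = gamma_w * (Gs + S*e) / (1 + e)
Numerator: Gs + S*e = 2.77 + 0.88*0.94 = 3.5972
Denominator: 1 + e = 1 + 0.94 = 1.94
gamma = 9.81 * 3.5972 / 1.94
gamma = 18.19 kN/m^3


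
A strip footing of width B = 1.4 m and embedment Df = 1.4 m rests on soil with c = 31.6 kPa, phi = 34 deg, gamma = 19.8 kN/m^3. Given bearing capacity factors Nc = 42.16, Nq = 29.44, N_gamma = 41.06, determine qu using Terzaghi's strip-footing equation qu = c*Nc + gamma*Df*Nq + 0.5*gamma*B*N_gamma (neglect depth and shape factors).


Result: 2717.42 kPa

Derivation:
Compute qu = c*Nc + gamma*Df*Nq + 0.5*gamma*B*N_gamma
Term 1: 31.6 * 42.16 = 1332.256
Term 2: 19.8 * 1.4 * 29.44 = 816.0768
Term 3: 0.5 * 19.8 * 1.4 * 41.06 = 569.0916
qu = 1332.256 + 816.0768 + 569.0916
qu = 2717.42 kPa


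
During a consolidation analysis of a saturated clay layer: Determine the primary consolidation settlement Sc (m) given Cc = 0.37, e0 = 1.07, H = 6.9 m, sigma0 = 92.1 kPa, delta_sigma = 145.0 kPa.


Using Sc = Cc * H / (1 + e0) * log10((sigma0 + delta_sigma) / sigma0)
Stress ratio = (92.1 + 145.0) / 92.1 = 2.57438
log10(2.57438) = 0.410672
Cc * H / (1 + e0) = 0.37 * 6.9 / (1 + 1.07) = 1.23333
Sc = 1.23333 * 0.410672
Sc = 0.5065 m


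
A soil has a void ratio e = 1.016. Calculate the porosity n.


Using the relation n = e / (1 + e)
n = 1.016 / (1 + 1.016)
n = 1.016 / 2.016
n = 0.504


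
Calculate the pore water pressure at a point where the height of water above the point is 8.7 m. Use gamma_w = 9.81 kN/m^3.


Result: 85.35 kPa

Derivation:
Using u = gamma_w * h_w
u = 9.81 * 8.7
u = 85.35 kPa


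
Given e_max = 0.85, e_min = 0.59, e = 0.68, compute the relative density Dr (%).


Using Dr = (e_max - e) / (e_max - e_min) * 100
e_max - e = 0.85 - 0.68 = 0.17
e_max - e_min = 0.85 - 0.59 = 0.26
Dr = 0.17 / 0.26 * 100
Dr = 65.38 %


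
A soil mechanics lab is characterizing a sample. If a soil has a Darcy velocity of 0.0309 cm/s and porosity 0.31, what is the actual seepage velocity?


Result: 0.09968 cm/s

Derivation:
Using v_s = v_d / n
v_s = 0.0309 / 0.31
v_s = 0.09968 cm/s


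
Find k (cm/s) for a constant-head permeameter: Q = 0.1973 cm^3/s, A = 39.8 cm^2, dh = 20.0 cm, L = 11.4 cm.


Compute hydraulic gradient:
i = dh / L = 20.0 / 11.4 = 1.75439
Then apply Darcy's law:
k = Q / (A * i)
k = 0.1973 / (39.8 * 1.75439)
k = 0.1973 / 69.8246
k = 0.002826 cm/s


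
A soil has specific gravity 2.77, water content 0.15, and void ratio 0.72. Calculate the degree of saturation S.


Using S = Gs * w / e
S = 2.77 * 0.15 / 0.72
S = 0.5771


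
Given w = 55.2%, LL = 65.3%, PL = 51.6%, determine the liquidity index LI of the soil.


Result: 0.263

Derivation:
First compute the plasticity index:
PI = LL - PL = 65.3 - 51.6 = 13.7
Then compute the liquidity index:
LI = (w - PL) / PI
LI = (55.2 - 51.6) / 13.7
LI = 0.263


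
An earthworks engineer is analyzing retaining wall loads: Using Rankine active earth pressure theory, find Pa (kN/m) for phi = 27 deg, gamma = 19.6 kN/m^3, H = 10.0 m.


Result: 368.01 kN/m

Derivation:
Compute active earth pressure coefficient:
Ka = tan^2(45 - phi/2) = tan^2(31.5) = 0.375525
Compute active force:
Pa = 0.5 * Ka * gamma * H^2
Pa = 0.5 * 0.375525 * 19.6 * 10.0^2
Pa = 368.01 kN/m


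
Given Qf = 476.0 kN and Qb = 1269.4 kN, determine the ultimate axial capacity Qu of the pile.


Using Qu = Qf + Qb
Qu = 476.0 + 1269.4
Qu = 1745.4 kN


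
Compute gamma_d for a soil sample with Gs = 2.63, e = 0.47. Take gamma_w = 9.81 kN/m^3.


Result: 17.551 kN/m^3

Derivation:
Using gamma_d = Gs * gamma_w / (1 + e)
gamma_d = 2.63 * 9.81 / (1 + 0.47)
gamma_d = 2.63 * 9.81 / 1.47
gamma_d = 17.551 kN/m^3


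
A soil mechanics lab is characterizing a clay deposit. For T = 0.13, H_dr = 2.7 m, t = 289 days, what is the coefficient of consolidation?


Result: 0.00328 m^2/day

Derivation:
Using cv = T * H_dr^2 / t
H_dr^2 = 2.7^2 = 7.29
cv = 0.13 * 7.29 / 289
cv = 0.00328 m^2/day


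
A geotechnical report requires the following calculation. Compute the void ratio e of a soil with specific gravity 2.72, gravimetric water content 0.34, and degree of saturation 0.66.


Result: 1.4012

Derivation:
Using the relation e = Gs * w / S
e = 2.72 * 0.34 / 0.66
e = 1.4012


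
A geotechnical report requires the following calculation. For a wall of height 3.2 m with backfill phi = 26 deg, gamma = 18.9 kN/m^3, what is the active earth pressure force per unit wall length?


Compute active earth pressure coefficient:
Ka = tan^2(45 - phi/2) = tan^2(32.0) = 0.390462
Compute active force:
Pa = 0.5 * Ka * gamma * H^2
Pa = 0.5 * 0.390462 * 18.9 * 3.2^2
Pa = 37.78 kN/m


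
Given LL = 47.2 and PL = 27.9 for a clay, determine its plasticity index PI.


Using PI = LL - PL
PI = 47.2 - 27.9
PI = 19.3


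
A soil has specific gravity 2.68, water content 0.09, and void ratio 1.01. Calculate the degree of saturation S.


Using S = Gs * w / e
S = 2.68 * 0.09 / 1.01
S = 0.2388


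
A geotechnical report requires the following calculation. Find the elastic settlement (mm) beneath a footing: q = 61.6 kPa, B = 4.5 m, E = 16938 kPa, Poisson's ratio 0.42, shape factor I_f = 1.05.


Using Se = q * B * (1 - nu^2) * I_f / E
1 - nu^2 = 1 - 0.42^2 = 0.8236
Se = 61.6 * 4.5 * 0.8236 * 1.05 / 16938
Se = 0.014153 m
Convert to mm: Se = 0.014153 * 1000 = 14.153 mm


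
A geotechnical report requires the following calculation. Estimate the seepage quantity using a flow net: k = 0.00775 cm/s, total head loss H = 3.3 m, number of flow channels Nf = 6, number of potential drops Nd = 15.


Result: 0.0001023 m^3/s per m

Derivation:
Convert k to m/s for unit consistency with H:
k = 0.00775 cm/s = 0.00775 / 100 m/s = 7.75e-05 m/s
Using q = k * H * Nf / Nd
Nf / Nd = 6 / 15 = 0.4
q = 7.75e-05 * 3.3 * 0.4
q = 0.0001023 m^3/s per m


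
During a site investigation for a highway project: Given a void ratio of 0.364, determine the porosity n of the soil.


Using the relation n = e / (1 + e)
n = 0.364 / (1 + 0.364)
n = 0.364 / 1.364
n = 0.2669


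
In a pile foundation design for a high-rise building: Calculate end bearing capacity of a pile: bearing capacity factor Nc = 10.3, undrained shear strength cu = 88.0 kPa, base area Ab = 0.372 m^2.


Using Qb = Nc * cu * Ab
Qb = 10.3 * 88.0 * 0.372
Qb = 337.18 kN


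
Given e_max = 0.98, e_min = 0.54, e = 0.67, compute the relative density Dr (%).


Using Dr = (e_max - e) / (e_max - e_min) * 100
e_max - e = 0.98 - 0.67 = 0.31
e_max - e_min = 0.98 - 0.54 = 0.44
Dr = 0.31 / 0.44 * 100
Dr = 70.45 %


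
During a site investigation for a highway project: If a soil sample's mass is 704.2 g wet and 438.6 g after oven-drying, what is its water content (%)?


Using w = (m_wet - m_dry) / m_dry * 100
m_wet - m_dry = 704.2 - 438.6 = 265.6 g
w = 265.6 / 438.6 * 100
w = 60.56 %


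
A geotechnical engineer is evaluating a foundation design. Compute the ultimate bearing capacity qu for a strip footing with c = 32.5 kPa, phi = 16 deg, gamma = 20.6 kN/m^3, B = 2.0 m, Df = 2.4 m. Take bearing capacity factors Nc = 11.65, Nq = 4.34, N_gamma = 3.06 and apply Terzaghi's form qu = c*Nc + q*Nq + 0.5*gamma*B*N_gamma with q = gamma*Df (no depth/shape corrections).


Compute qu = c*Nc + gamma*Df*Nq + 0.5*gamma*B*N_gamma
Term 1: 32.5 * 11.65 = 378.625
Term 2: 20.6 * 2.4 * 4.34 = 214.5696
Term 3: 0.5 * 20.6 * 2.0 * 3.06 = 63.036
qu = 378.625 + 214.5696 + 63.036
qu = 656.23 kPa


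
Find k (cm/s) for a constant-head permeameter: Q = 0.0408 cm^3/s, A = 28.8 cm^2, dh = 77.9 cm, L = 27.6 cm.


Result: 0.000502 cm/s

Derivation:
Compute hydraulic gradient:
i = dh / L = 77.9 / 27.6 = 2.82246
Then apply Darcy's law:
k = Q / (A * i)
k = 0.0408 / (28.8 * 2.82246)
k = 0.0408 / 81.287
k = 0.000502 cm/s


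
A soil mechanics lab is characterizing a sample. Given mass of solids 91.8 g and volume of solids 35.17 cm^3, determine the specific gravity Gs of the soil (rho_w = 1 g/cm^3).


Result: 2.61

Derivation:
Using Gs = m_s / (V_s * rho_w)
Since rho_w = 1 g/cm^3:
Gs = 91.8 / 35.17
Gs = 2.61


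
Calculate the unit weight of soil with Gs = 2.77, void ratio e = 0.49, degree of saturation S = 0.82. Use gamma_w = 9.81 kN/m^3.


Result: 20.883 kN/m^3

Derivation:
Using gamma = gamma_w * (Gs + S*e) / (1 + e)
Numerator: Gs + S*e = 2.77 + 0.82*0.49 = 3.1718
Denominator: 1 + e = 1 + 0.49 = 1.49
gamma = 9.81 * 3.1718 / 1.49
gamma = 20.883 kN/m^3


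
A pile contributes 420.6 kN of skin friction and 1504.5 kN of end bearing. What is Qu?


Using Qu = Qf + Qb
Qu = 420.6 + 1504.5
Qu = 1925.1 kN


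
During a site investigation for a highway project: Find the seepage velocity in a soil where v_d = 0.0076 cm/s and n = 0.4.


Using v_s = v_d / n
v_s = 0.0076 / 0.4
v_s = 0.019 cm/s


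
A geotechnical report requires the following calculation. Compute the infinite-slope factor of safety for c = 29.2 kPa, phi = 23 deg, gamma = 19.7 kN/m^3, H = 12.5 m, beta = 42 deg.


Result: 0.71

Derivation:
Using Fs = c / (gamma*H*sin(beta)*cos(beta)) + tan(phi)/tan(beta)
Cohesion contribution = 29.2 / (19.7*12.5*sin(42)*cos(42))
Cohesion contribution = 0.238464
Friction contribution = tan(23)/tan(42) = 0.471427
Fs = 0.238464 + 0.471427
Fs = 0.71


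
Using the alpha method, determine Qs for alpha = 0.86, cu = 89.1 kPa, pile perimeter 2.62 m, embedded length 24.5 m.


Using Qs = alpha * cu * perimeter * L
Qs = 0.86 * 89.1 * 2.62 * 24.5
Qs = 4918.62 kN


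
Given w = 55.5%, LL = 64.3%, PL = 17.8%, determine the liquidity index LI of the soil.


First compute the plasticity index:
PI = LL - PL = 64.3 - 17.8 = 46.5
Then compute the liquidity index:
LI = (w - PL) / PI
LI = (55.5 - 17.8) / 46.5
LI = 0.811


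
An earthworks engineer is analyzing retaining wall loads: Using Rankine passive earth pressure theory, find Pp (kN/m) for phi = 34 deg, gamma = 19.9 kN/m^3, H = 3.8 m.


Compute passive earth pressure coefficient:
Kp = tan^2(45 + phi/2) = tan^2(62.0) = 3.537132
Compute passive force:
Pp = 0.5 * Kp * gamma * H^2
Pp = 0.5 * 3.537132 * 19.9 * 3.8^2
Pp = 508.21 kN/m


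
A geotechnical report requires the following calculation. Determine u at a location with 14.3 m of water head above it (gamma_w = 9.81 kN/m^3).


Using u = gamma_w * h_w
u = 9.81 * 14.3
u = 140.28 kPa


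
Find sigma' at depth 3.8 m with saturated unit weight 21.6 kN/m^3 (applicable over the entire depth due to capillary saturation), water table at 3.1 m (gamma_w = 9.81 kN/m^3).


Result: 75.21 kPa

Derivation:
Total stress = gamma_sat * depth
sigma = 21.6 * 3.8 = 82.08 kPa
Pore water pressure u = gamma_w * (depth - d_wt)
u = 9.81 * (3.8 - 3.1) = 6.867 kPa
Effective stress = sigma - u
sigma' = 82.08 - 6.867 = 75.21 kPa


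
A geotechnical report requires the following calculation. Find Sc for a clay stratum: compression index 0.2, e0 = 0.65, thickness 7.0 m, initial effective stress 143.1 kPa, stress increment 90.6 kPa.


Result: 0.1807 m

Derivation:
Using Sc = Cc * H / (1 + e0) * log10((sigma0 + delta_sigma) / sigma0)
Stress ratio = (143.1 + 90.6) / 143.1 = 1.63312
log10(1.63312) = 0.213019
Cc * H / (1 + e0) = 0.2 * 7.0 / (1 + 0.65) = 0.848485
Sc = 0.848485 * 0.213019
Sc = 0.1807 m


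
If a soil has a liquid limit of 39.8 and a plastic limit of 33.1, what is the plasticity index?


Result: 6.7

Derivation:
Using PI = LL - PL
PI = 39.8 - 33.1
PI = 6.7


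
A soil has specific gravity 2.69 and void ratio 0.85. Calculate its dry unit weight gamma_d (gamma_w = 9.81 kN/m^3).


Using gamma_d = Gs * gamma_w / (1 + e)
gamma_d = 2.69 * 9.81 / (1 + 0.85)
gamma_d = 2.69 * 9.81 / 1.85
gamma_d = 14.264 kN/m^3


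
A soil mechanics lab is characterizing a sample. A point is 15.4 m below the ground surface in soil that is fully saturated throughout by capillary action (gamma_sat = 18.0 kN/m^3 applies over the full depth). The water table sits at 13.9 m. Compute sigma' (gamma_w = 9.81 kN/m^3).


Result: 262.49 kPa

Derivation:
Total stress = gamma_sat * depth
sigma = 18.0 * 15.4 = 277.2 kPa
Pore water pressure u = gamma_w * (depth - d_wt)
u = 9.81 * (15.4 - 13.9) = 14.715 kPa
Effective stress = sigma - u
sigma' = 277.2 - 14.715 = 262.49 kPa


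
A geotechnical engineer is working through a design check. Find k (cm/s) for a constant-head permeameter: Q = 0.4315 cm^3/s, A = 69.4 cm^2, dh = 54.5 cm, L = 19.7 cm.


Compute hydraulic gradient:
i = dh / L = 54.5 / 19.7 = 2.7665
Then apply Darcy's law:
k = Q / (A * i)
k = 0.4315 / (69.4 * 2.7665)
k = 0.4315 / 191.995
k = 0.002247 cm/s


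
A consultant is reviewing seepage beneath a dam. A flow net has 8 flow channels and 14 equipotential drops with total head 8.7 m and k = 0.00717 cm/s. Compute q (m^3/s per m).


Convert k to m/s for unit consistency with H:
k = 0.00717 cm/s = 0.00717 / 100 m/s = 7.17e-05 m/s
Using q = k * H * Nf / Nd
Nf / Nd = 8 / 14 = 0.5714
q = 7.17e-05 * 8.7 * 0.5714
q = 0.0003565 m^3/s per m


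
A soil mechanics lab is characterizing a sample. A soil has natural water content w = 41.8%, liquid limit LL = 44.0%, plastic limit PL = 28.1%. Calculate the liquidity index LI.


First compute the plasticity index:
PI = LL - PL = 44.0 - 28.1 = 15.9
Then compute the liquidity index:
LI = (w - PL) / PI
LI = (41.8 - 28.1) / 15.9
LI = 0.862
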